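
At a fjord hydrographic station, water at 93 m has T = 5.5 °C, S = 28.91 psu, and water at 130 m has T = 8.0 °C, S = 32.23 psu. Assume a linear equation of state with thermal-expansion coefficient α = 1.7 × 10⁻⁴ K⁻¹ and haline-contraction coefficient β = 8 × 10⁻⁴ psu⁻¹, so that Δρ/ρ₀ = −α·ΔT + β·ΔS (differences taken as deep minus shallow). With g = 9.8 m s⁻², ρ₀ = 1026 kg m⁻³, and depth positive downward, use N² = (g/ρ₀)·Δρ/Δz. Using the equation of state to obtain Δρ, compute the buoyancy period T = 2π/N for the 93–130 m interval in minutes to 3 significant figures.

4.31 min

ΔT = +2.5 K, ΔS = +3.32 psu (deep − shallow).
Δρ/ρ₀ = −αΔT + βΔS = -4.25 × 10⁻⁴ + 2.656 × 10⁻³ = 2.231 × 10⁻³, so Δρ ≈ 2.289 kg m⁻³.
N² = (g/ρ₀)·Δρ/Δz = g·(Δρ/ρ₀)/Δz = 9.8 × 2.231 × 10⁻³ / 37 = 5.9091 × 10⁻⁴ s⁻².
N = √(5.9091 × 10⁻⁴) = 0.024309 rad s⁻¹ → T = 2π/N = 258.47 s = 4.3078 min ≈ 4.31 min.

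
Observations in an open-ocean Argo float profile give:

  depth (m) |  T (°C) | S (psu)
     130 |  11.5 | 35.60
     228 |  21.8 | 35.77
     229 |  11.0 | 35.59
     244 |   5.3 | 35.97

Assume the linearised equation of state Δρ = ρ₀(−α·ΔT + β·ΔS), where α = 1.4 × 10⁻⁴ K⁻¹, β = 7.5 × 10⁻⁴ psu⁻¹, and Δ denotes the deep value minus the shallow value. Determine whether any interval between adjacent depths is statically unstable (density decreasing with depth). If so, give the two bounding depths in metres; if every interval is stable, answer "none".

Evaluate Δρ/ρ₀ = −αΔT + βΔS across each adjacent pair:
  130–228 m: −αΔT+βΔS = −(1.4 × 10⁻⁴)(+10.3)+(7.5 × 10⁻⁴)(+0.17) = -1.3 × 10⁻³ → UNSTABLE
  228–229 m: −αΔT+βΔS = −(1.4 × 10⁻⁴)(-10.8)+(7.5 × 10⁻⁴)(-0.18) = 1.4 × 10⁻³ → stable
  229–244 m: −αΔT+βΔS = −(1.4 × 10⁻⁴)(-5.7)+(7.5 × 10⁻⁴)(+0.38) = 1.1 × 10⁻³ → stable
The 130–228 m interval has Δρ < 0: lighter water underlies denser water.

130–228 m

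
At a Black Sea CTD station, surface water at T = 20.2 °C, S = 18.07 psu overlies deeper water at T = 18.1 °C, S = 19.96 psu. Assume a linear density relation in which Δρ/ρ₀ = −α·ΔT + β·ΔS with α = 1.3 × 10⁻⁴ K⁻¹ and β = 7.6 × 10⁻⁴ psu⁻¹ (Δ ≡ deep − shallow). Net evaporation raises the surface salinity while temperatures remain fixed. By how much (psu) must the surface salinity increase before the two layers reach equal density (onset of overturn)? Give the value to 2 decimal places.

2.25 psu

Neutral buoyancy requires −α(T_deep − T_surf) + β(S_deep − S_surf′) = 0.
S_surf′ = S_deep − (α/β)·ΔT = 19.96 − (1.3 × 10⁻⁴/7.6 × 10⁻⁴)·(-2.1) = 20.3192 psu.
Increase required: 20.3192 − 18.07 = 2.2492 psu.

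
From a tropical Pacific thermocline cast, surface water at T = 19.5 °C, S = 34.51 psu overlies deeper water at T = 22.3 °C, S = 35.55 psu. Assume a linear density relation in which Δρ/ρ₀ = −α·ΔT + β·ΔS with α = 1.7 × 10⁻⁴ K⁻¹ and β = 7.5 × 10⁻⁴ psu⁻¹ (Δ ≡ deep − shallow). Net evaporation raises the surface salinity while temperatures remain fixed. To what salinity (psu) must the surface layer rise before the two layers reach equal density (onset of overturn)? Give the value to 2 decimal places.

34.92 psu

Neutral buoyancy requires −α(T_deep − T_surf) + β(S_deep − S_surf′) = 0.
S_surf′ = S_deep − (α/β)·ΔT = 35.55 − (1.7 × 10⁻⁴/7.5 × 10⁻⁴)·(+2.8) = 34.9153 psu.
Increase required: 34.9153 − 34.51 = 0.4053 psu.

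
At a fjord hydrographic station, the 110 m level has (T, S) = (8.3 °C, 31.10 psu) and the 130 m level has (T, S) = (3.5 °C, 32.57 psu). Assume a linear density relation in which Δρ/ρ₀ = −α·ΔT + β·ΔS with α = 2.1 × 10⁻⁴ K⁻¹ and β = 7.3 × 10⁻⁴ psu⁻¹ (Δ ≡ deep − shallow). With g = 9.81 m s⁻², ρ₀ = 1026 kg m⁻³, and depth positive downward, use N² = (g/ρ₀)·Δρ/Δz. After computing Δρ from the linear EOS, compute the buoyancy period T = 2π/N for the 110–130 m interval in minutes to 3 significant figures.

3.28 min

ΔT = -4.8 K, ΔS = +1.47 psu (deep − shallow).
Δρ/ρ₀ = −αΔT + βΔS = 1.008 × 10⁻³ + 1.0731 × 10⁻³ = 2.0811 × 10⁻³, so Δρ ≈ 2.135 kg m⁻³.
N² = (g/ρ₀)·Δρ/Δz = g·(Δρ/ρ₀)/Δz = 9.81 × 2.0811 × 10⁻³ / 20 = 1.0208 × 10⁻³ s⁻².
N = √(1.0208 × 10⁻³) = 0.031950 rad s⁻¹ → T = 2π/N = 196.66 s = 3.2777 min ≈ 3.28 min.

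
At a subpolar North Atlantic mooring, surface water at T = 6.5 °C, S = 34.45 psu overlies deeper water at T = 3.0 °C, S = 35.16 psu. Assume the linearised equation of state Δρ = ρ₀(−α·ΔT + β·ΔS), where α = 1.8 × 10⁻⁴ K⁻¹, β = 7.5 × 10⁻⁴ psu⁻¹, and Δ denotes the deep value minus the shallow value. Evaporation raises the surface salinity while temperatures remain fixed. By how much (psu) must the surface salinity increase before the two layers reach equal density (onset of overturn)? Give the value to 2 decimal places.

1.55 psu

Neutral buoyancy requires −α(T_deep − T_surf) + β(S_deep − S_surf′) = 0.
S_surf′ = S_deep − (α/β)·ΔT = 35.16 − (1.8 × 10⁻⁴/7.5 × 10⁻⁴)·(-3.5) = 36.0000 psu.
Increase required: 36.0000 − 34.45 = 1.5500 psu.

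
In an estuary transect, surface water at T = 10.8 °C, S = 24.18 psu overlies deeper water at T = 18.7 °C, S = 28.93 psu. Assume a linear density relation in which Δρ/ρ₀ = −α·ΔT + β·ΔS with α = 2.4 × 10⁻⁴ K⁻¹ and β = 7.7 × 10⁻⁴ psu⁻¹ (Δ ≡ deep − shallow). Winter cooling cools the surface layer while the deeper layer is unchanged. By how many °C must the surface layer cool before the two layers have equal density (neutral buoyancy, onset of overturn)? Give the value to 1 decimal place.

7.3 °C

Neutral buoyancy requires Δρ = 0, i.e. −α(T_deep − T_surf′) + β(S_deep − S_surf) = 0.
T_surf′ = T_deep − (β/α)·ΔS = 18.7 − (7.7 × 10⁻⁴/2.4 × 10⁻⁴)·(+4.75) = 3.460 °C.
Cooling required: 10.8 − (3.460) = 7.340 °C.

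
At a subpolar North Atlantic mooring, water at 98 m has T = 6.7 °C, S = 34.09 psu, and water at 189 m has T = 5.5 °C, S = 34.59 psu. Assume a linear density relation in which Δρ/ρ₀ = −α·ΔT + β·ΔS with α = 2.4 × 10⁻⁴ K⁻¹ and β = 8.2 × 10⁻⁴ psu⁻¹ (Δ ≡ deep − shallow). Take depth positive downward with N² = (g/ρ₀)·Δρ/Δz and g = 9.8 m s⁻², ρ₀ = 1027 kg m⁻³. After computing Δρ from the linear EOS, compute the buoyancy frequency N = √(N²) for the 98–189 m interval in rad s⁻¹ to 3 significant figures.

ΔT = -1.2 K, ΔS = +0.50 psu (deep − shallow).
Δρ/ρ₀ = −αΔT + βΔS = 2.88 × 10⁻⁴ + 4.10 × 10⁻⁴ = 6.98 × 10⁻⁴, so Δρ ≈ 0.7168 kg m⁻³.
N² = (g/ρ₀)·Δρ/Δz = g·(Δρ/ρ₀)/Δz = 9.8 × 6.98 × 10⁻⁴ / 91 = 7.5169 × 10⁻⁵ s⁻².
N = √(7.5169 × 10⁻⁵) = 8.6700 × 10⁻³ rad s⁻¹ ≈ 8.67 × 10⁻³ rad s⁻¹.

8.67 × 10⁻³ rad s⁻¹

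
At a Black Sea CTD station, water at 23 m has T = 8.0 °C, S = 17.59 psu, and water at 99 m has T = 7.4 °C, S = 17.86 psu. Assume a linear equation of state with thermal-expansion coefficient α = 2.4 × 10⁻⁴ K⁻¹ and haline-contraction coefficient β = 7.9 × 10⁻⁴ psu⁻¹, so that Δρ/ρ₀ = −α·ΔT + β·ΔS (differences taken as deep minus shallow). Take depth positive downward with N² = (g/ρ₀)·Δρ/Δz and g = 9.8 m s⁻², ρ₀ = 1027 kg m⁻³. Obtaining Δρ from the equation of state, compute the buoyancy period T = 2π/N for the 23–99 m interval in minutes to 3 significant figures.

15.4 min

ΔT = -0.6 K, ΔS = +0.27 psu (deep − shallow).
Δρ/ρ₀ = −αΔT + βΔS = 1.44 × 10⁻⁴ + 2.133 × 10⁻⁴ = 3.573 × 10⁻⁴, so Δρ ≈ 0.3669 kg m⁻³.
N² = (g/ρ₀)·Δρ/Δz = g·(Δρ/ρ₀)/Δz = 9.8 × 3.573 × 10⁻⁴ / 76 = 4.6073 × 10⁻⁵ s⁻².
N = √(4.6073 × 10⁻⁵) = 6.7877 × 10⁻³ rad s⁻¹ → T = 2π/N = 925.67 s = 15.428 min ≈ 15.4 min.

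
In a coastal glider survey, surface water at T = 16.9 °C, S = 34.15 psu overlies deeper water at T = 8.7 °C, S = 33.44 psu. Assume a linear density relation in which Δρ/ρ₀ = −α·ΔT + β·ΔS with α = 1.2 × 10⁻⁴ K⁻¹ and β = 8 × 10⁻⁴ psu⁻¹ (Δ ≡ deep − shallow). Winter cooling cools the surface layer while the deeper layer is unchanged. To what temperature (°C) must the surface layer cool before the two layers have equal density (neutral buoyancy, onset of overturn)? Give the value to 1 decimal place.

13.4 °C

Neutral buoyancy requires Δρ = 0, i.e. −α(T_deep − T_surf′) + β(S_deep − S_surf) = 0.
T_surf′ = T_deep − (β/α)·ΔS = 8.7 − (8 × 10⁻⁴/1.2 × 10⁻⁴)·(-0.71) = 13.433 °C.
Cooling required: 16.9 − (13.433) = 3.467 °C.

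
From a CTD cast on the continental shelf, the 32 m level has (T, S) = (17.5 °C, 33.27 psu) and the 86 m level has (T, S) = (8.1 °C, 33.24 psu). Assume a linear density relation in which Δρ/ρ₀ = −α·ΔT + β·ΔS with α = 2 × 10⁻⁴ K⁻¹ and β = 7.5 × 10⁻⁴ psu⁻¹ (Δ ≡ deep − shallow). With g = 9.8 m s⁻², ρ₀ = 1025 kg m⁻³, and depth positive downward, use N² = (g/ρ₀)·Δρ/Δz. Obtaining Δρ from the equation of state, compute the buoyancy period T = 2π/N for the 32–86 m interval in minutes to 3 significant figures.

5.70 min

ΔT = -9.4 K, ΔS = -0.03 psu (deep − shallow).
Δρ/ρ₀ = −αΔT + βΔS = 1.88 × 10⁻³ − 2.25 × 10⁻⁵ = 1.8575 × 10⁻³, so Δρ ≈ 1.904 kg m⁻³.
N² = (g/ρ₀)·Δρ/Δz = g·(Δρ/ρ₀)/Δz = 9.8 × 1.8575 × 10⁻³ / 54 = 3.3710 × 10⁻⁴ s⁻².
N = √(3.3710 × 10⁻⁴) = 0.018360 rad s⁻¹ → T = 2π/N = 342.22 s = 5.7037 min ≈ 5.70 min.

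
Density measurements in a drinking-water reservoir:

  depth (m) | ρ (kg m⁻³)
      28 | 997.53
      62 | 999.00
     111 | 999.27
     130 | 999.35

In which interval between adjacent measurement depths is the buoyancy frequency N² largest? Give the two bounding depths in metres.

28–62 m

Compute the density gradient over each adjacent pair:
  28–62 m: Δρ/Δz = 1.47/34 = 0.043 kg m⁻⁴
  62–111 m: Δρ/Δz = 0.27/49 = 5.5 × 10⁻³ kg m⁻⁴
  111–130 m: Δρ/Δz = 0.08/19 = 4.2 × 10⁻³ kg m⁻⁴
The largest gradient is in the 28–62 m interval — the pycnocline.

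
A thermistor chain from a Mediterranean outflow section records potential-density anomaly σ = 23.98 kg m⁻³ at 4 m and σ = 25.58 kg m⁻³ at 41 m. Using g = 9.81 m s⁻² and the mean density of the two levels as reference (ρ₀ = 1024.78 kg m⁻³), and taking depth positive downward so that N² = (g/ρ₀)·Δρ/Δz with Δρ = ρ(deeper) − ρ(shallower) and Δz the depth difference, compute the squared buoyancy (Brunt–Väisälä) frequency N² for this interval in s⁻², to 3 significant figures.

4.14 × 10⁻⁴ s⁻²

Δρ = 1025.58 − 1023.98 = 1.60 kg m⁻³ over Δz = 41 − 4 = 37 m.
N² = (9.81/1024.78) × (1.60/37) = 4.1396 × 10⁻⁴ s⁻² ≈ 4.14 × 10⁻⁴ s⁻².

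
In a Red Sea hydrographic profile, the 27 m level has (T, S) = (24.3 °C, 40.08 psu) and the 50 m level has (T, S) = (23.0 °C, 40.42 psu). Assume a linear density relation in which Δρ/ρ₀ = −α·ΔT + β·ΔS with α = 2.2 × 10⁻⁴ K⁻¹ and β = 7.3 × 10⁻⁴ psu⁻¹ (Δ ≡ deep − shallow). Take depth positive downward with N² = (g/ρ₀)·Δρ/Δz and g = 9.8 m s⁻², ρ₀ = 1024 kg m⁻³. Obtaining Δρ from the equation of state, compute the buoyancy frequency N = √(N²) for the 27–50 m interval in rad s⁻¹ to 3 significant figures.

ΔT = -1.3 K, ΔS = +0.34 psu (deep − shallow).
Δρ/ρ₀ = −αΔT + βΔS = 2.86 × 10⁻⁴ + 2.482 × 10⁻⁴ = 5.342 × 10⁻⁴, so Δρ ≈ 0.5470 kg m⁻³.
N² = (g/ρ₀)·Δρ/Δz = g·(Δρ/ρ₀)/Δz = 9.8 × 5.342 × 10⁻⁴ / 23 = 2.2762 × 10⁻⁴ s⁻².
N = √(2.2762 × 10⁻⁴) = 0.015087 rad s⁻¹ ≈ 0.0151 rad s⁻¹.

0.0151 rad s⁻¹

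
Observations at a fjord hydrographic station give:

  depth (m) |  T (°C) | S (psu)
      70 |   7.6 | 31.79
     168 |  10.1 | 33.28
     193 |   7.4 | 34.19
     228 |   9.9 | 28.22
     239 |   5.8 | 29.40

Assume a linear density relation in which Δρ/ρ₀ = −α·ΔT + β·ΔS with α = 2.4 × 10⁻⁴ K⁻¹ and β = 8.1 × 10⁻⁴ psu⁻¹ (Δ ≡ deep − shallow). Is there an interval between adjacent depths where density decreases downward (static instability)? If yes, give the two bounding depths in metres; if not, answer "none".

193–228 m

Evaluate Δρ/ρ₀ = −αΔT + βΔS across each adjacent pair:
  70–168 m: −αΔT+βΔS = −(2.4 × 10⁻⁴)(+2.5)+(8.1 × 10⁻⁴)(+1.49) = 6.1 × 10⁻⁴ → stable
  168–193 m: −αΔT+βΔS = −(2.4 × 10⁻⁴)(-2.7)+(8.1 × 10⁻⁴)(+0.91) = 1.4 × 10⁻³ → stable
  193–228 m: −αΔT+βΔS = −(2.4 × 10⁻⁴)(+2.5)+(8.1 × 10⁻⁴)(-5.97) = -5.4 × 10⁻³ → UNSTABLE
  228–239 m: −αΔT+βΔS = −(2.4 × 10⁻⁴)(-4.1)+(8.1 × 10⁻⁴)(+1.18) = 1.9 × 10⁻³ → stable
The 193–228 m interval has Δρ < 0: lighter water underlies denser water.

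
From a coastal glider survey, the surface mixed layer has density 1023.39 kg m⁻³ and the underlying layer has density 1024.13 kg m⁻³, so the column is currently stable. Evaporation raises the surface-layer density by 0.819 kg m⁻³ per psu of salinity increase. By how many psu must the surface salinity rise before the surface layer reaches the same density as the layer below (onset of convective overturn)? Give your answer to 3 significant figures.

0.904 psu

Density deficit of the surface layer: 1024.13 − 1023.39 = 0.74 kg m⁻³.
Required change = 0.74 / 0.819 = 0.904 psu.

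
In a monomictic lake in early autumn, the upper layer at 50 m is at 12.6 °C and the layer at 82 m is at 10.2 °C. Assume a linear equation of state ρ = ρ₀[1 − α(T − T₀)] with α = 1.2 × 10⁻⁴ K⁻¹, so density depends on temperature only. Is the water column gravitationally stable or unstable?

stable

ΔT = 10.2 − 12.6 = -2.4 K, so Δρ/ρ₀ = −αΔT = 2.88 × 10⁻⁴.
Δρ/ρ₀ > 0, so Δρ > 0: deeper water is denser → statically stable.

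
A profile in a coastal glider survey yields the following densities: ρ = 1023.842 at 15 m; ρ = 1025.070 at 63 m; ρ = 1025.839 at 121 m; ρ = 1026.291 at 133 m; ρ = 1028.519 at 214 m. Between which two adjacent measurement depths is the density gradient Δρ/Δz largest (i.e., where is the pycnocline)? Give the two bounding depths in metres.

121–133 m

Compute the density gradient over each adjacent pair:
  15–63 m: Δρ/Δz = 1.228/48 = 0.026 kg m⁻⁴
  63–121 m: Δρ/Δz = 0.769/58 = 0.013 kg m⁻⁴
  121–133 m: Δρ/Δz = 0.452/12 = 0.038 kg m⁻⁴
  133–214 m: Δρ/Δz = 2.228/81 = 0.028 kg m⁻⁴
The largest gradient is in the 121–133 m interval — the pycnocline.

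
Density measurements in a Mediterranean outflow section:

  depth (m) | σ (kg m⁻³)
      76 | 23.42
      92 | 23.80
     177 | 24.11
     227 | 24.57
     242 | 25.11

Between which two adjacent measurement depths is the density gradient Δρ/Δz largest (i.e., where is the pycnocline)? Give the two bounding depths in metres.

227–242 m

Compute the density gradient over each adjacent pair:
  76–92 m: Δρ/Δz = 0.38/16 = 0.024 kg m⁻⁴
  92–177 m: Δρ/Δz = 0.31/85 = 3.6 × 10⁻³ kg m⁻⁴
  177–227 m: Δρ/Δz = 0.46/50 = 9.2 × 10⁻³ kg m⁻⁴
  227–242 m: Δρ/Δz = 0.54/15 = 0.036 kg m⁻⁴
The largest gradient is in the 227–242 m interval — the pycnocline.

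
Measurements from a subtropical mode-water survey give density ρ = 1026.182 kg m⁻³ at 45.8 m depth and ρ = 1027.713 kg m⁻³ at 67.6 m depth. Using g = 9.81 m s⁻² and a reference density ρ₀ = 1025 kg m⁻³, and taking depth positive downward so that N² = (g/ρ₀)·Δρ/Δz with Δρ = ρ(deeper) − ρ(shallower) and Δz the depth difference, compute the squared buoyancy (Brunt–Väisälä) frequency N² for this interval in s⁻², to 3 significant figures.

6.72 × 10⁻⁴ s⁻²

Δρ = 1027.713 − 1026.182 = 1.531 kg m⁻³ over Δz = 67.6 − 45.8 = 21.8 m.
N² = (9.81/1025) × (1.531/21.8) = 6.7215 × 10⁻⁴ s⁻² ≈ 6.72 × 10⁻⁴ s⁻².
N² > 0, so the interval is statically stable.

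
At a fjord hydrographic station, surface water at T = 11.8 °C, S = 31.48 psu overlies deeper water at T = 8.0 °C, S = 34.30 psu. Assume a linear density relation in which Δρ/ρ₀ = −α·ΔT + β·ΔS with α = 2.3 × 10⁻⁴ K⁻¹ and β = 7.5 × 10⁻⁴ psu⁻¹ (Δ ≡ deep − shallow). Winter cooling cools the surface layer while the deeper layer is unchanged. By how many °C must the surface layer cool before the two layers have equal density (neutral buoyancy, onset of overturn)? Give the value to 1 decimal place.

Neutral buoyancy requires Δρ = 0, i.e. −α(T_deep − T_surf′) + β(S_deep − S_surf) = 0.
T_surf′ = T_deep − (β/α)·ΔS = 8.0 − (7.5 × 10⁻⁴/2.3 × 10⁻⁴)·(+2.82) = -1.196 °C.
Cooling required: 11.8 − (-1.196) = 12.996 °C.

13.0 °C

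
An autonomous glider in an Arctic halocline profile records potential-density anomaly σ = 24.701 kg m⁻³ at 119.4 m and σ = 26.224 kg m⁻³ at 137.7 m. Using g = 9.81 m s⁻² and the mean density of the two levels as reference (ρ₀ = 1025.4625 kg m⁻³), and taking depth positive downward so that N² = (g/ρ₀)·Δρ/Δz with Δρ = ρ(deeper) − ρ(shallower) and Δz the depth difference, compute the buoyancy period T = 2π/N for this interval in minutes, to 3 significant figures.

Δρ = 1026.224 − 1024.701 = 1.523 kg m⁻³ over Δz = 137.7 − 119.4 = 18.3 m.
N² = (9.81/1025.4625) × (1.523/18.3) = 7.9616 × 10⁻⁴ s⁻².
N = √(7.9616 × 10⁻⁴) = 0.028216 rad s⁻¹, so T = 2π/N = 222.68 s = 3.7113 min ≈ 3.71 min.

3.71 min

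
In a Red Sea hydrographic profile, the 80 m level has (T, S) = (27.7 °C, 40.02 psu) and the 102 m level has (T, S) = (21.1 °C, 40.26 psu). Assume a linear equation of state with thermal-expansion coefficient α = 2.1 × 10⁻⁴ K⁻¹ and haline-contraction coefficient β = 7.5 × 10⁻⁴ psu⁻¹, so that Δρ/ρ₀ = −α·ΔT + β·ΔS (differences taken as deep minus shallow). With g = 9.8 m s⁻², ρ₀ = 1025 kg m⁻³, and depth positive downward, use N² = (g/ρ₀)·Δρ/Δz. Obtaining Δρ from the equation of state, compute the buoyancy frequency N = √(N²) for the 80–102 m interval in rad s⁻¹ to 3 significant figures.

ΔT = -6.6 K, ΔS = +0.24 psu (deep − shallow).
Δρ/ρ₀ = −αΔT + βΔS = 1.386 × 10⁻³ + 1.80 × 10⁻⁴ = 1.566 × 10⁻³, so Δρ ≈ 1.605 kg m⁻³.
N² = (g/ρ₀)·Δρ/Δz = g·(Δρ/ρ₀)/Δz = 9.8 × 1.566 × 10⁻³ / 22 = 6.9758 × 10⁻⁴ s⁻².
N = √(6.9758 × 10⁻⁴) = 0.026412 rad s⁻¹ ≈ 0.0264 rad s⁻¹.

0.0264 rad s⁻¹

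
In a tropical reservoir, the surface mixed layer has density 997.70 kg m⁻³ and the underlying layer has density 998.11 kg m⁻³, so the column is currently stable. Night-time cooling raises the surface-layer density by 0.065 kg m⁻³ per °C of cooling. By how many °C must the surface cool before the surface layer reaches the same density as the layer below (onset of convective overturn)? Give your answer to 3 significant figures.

6.31 °C

Density deficit of the surface layer: 998.11 − 997.70 = 0.41 kg m⁻³.
Required change = 0.41 / 0.065 = 6.31 °C.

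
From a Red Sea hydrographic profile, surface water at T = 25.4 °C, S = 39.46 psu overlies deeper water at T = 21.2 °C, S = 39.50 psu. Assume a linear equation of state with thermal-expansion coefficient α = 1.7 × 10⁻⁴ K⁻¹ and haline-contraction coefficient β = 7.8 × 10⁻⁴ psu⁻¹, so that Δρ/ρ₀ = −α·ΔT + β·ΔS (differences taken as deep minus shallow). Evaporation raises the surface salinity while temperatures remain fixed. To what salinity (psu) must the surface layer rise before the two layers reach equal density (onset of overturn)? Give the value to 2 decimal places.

40.42 psu

Neutral buoyancy requires −α(T_deep − T_surf) + β(S_deep − S_surf′) = 0.
S_surf′ = S_deep − (α/β)·ΔT = 39.50 − (1.7 × 10⁻⁴/7.8 × 10⁻⁴)·(-4.2) = 40.4154 psu.
Increase required: 40.4154 − 39.46 = 0.9554 psu.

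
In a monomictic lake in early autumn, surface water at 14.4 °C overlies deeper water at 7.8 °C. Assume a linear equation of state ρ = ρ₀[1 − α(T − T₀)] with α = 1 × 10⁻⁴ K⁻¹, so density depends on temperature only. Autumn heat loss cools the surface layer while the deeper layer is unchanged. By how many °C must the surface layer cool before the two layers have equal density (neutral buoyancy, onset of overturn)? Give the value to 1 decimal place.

6.6 °C

With temperature the only control, equal density requires T_surf′ = T_deep.
T_surf′ = 7.8 °C.
Cooling required: 14.4 − 7.8 = 6.6 °C.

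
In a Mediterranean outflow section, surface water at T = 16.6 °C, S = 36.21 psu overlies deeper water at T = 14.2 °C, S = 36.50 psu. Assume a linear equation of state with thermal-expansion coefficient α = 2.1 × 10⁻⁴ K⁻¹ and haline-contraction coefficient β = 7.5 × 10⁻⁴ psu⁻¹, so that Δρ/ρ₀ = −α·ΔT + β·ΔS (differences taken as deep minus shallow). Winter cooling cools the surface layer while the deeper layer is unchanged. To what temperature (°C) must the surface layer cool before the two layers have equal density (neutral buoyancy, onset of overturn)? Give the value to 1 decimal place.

13.2 °C

Neutral buoyancy requires Δρ = 0, i.e. −α(T_deep − T_surf′) + β(S_deep − S_surf) = 0.
T_surf′ = T_deep − (β/α)·ΔS = 14.2 − (7.5 × 10⁻⁴/2.1 × 10⁻⁴)·(+0.29) = 13.164 °C.
Cooling required: 16.6 − (13.164) = 3.436 °C.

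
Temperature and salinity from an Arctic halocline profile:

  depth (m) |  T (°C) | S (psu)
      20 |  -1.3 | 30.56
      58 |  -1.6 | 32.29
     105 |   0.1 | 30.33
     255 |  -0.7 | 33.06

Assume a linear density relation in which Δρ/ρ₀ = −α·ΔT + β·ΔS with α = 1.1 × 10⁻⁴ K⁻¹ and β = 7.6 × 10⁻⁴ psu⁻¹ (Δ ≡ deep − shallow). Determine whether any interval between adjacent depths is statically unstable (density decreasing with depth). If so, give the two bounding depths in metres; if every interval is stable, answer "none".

Evaluate Δρ/ρ₀ = −αΔT + βΔS across each adjacent pair:
  20–58 m: −αΔT+βΔS = −(1.1 × 10⁻⁴)(-0.3)+(7.6 × 10⁻⁴)(+1.73) = 1.3 × 10⁻³ → stable
  58–105 m: −αΔT+βΔS = −(1.1 × 10⁻⁴)(+1.7)+(7.6 × 10⁻⁴)(-1.96) = -1.7 × 10⁻³ → UNSTABLE
  105–255 m: −αΔT+βΔS = −(1.1 × 10⁻⁴)(-0.8)+(7.6 × 10⁻⁴)(+2.73) = 2.2 × 10⁻³ → stable
The 58–105 m interval has Δρ < 0: lighter water underlies denser water.

58–105 m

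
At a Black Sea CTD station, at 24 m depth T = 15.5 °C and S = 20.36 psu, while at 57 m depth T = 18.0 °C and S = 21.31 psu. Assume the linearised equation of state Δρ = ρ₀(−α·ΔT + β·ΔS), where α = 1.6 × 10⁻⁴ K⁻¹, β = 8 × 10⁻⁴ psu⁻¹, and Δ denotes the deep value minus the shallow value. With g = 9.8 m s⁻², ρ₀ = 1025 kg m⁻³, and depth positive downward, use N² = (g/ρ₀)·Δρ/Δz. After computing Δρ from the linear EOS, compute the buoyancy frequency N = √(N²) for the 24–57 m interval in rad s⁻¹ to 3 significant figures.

0.0103 rad s⁻¹

ΔT = +2.5 K, ΔS = +0.95 psu (deep − shallow).
Δρ/ρ₀ = −αΔT + βΔS = -4.00 × 10⁻⁴ + 7.60 × 10⁻⁴ = 3.60 × 10⁻⁴, so Δρ ≈ 0.3690 kg m⁻³.
N² = (g/ρ₀)·Δρ/Δz = g·(Δρ/ρ₀)/Δz = 9.8 × 3.60 × 10⁻⁴ / 33 = 1.0691 × 10⁻⁴ s⁻².
N = √(1.0691 × 10⁻⁴) = 0.010340 rad s⁻¹ ≈ 0.0103 rad s⁻¹.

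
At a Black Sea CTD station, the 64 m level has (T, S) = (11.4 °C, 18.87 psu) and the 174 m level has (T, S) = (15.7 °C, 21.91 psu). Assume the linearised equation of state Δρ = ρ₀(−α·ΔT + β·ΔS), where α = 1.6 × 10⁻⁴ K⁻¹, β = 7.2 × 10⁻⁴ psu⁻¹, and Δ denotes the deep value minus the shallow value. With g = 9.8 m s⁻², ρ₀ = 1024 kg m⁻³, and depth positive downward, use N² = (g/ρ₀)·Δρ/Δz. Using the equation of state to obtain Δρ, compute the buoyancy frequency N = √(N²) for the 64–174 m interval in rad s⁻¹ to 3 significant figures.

0.0116 rad s⁻¹

ΔT = +4.3 K, ΔS = +3.04 psu (deep − shallow).
Δρ/ρ₀ = −αΔT + βΔS = -6.88 × 10⁻⁴ + 2.1888 × 10⁻³ = 1.5008 × 10⁻³, so Δρ ≈ 1.537 kg m⁻³.
N² = (g/ρ₀)·Δρ/Δz = g·(Δρ/ρ₀)/Δz = 9.8 × 1.5008 × 10⁻³ / 110 = 1.3371 × 10⁻⁴ s⁻².
N = √(1.3371 × 10⁻⁴) = 0.011563 rad s⁻¹ ≈ 0.0116 rad s⁻¹.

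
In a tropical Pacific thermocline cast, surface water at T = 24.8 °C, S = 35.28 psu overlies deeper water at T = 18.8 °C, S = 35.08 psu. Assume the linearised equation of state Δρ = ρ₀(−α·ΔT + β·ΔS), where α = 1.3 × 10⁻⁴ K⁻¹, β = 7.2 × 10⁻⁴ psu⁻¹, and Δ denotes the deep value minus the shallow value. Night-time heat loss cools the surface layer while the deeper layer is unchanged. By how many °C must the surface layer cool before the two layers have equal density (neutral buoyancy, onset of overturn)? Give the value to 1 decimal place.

4.9 °C

Neutral buoyancy requires Δρ = 0, i.e. −α(T_deep − T_surf′) + β(S_deep − S_surf) = 0.
T_surf′ = T_deep − (β/α)·ΔS = 18.8 − (7.2 × 10⁻⁴/1.3 × 10⁻⁴)·(-0.20) = 19.908 °C.
Cooling required: 24.8 − (19.908) = 4.892 °C.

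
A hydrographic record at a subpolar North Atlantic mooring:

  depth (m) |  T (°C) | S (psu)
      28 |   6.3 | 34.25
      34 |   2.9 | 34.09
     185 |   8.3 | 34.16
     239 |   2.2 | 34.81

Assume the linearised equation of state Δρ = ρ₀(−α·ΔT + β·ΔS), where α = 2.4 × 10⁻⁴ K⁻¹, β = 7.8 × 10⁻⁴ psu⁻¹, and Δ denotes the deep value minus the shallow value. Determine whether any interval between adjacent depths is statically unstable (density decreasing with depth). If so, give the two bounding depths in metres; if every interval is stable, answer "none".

34–185 m

Evaluate Δρ/ρ₀ = −αΔT + βΔS across each adjacent pair:
  28–34 m: −αΔT+βΔS = −(2.4 × 10⁻⁴)(-3.4)+(7.8 × 10⁻⁴)(-0.16) = 6.9 × 10⁻⁴ → stable
  34–185 m: −αΔT+βΔS = −(2.4 × 10⁻⁴)(+5.4)+(7.8 × 10⁻⁴)(+0.07) = -1.2 × 10⁻³ → UNSTABLE
  185–239 m: −αΔT+βΔS = −(2.4 × 10⁻⁴)(-6.1)+(7.8 × 10⁻⁴)(+0.65) = 2.0 × 10⁻³ → stable
The 34–185 m interval has Δρ < 0: lighter water underlies denser water.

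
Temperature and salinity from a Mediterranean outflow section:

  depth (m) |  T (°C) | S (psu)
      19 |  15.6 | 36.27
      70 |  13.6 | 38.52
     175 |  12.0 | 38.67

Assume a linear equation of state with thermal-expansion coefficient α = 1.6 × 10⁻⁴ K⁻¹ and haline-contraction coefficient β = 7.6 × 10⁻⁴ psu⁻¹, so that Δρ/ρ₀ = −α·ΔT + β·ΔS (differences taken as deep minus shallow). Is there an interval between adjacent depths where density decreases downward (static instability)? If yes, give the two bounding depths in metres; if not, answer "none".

none

Evaluate Δρ/ρ₀ = −αΔT + βΔS across each adjacent pair:
  19–70 m: −αΔT+βΔS = −(1.6 × 10⁻⁴)(-2.0)+(7.6 × 10⁻⁴)(+2.25) = 2.0 × 10⁻³ → stable
  70–175 m: −αΔT+βΔS = −(1.6 × 10⁻⁴)(-1.6)+(7.6 × 10⁻⁴)(+0.15) = 3.7 × 10⁻⁴ → stable
Every interval has Δρ > 0: the column is stably stratified throughout.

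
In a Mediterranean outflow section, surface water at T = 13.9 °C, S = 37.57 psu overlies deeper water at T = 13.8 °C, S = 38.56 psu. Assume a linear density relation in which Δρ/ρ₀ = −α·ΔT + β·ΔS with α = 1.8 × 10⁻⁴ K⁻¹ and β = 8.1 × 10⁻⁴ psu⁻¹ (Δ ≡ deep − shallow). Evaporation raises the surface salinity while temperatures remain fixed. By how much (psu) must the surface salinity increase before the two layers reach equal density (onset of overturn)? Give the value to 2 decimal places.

1.01 psu

Neutral buoyancy requires −α(T_deep − T_surf) + β(S_deep − S_surf′) = 0.
S_surf′ = S_deep − (α/β)·ΔT = 38.56 − (1.8 × 10⁻⁴/8.1 × 10⁻⁴)·(-0.1) = 38.5822 psu.
Increase required: 38.5822 − 37.57 = 1.0122 psu.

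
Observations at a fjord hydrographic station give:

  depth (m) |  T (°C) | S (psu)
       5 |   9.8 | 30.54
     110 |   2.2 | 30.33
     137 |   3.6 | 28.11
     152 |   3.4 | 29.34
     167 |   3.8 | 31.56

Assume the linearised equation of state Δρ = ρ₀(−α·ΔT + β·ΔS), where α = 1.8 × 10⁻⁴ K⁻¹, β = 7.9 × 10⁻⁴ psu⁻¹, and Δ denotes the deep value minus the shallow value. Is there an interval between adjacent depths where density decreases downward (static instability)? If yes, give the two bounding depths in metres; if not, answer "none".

Evaluate Δρ/ρ₀ = −αΔT + βΔS across each adjacent pair:
  5–110 m: −αΔT+βΔS = −(1.8 × 10⁻⁴)(-7.6)+(7.9 × 10⁻⁴)(-0.21) = 1.2 × 10⁻³ → stable
  110–137 m: −αΔT+βΔS = −(1.8 × 10⁻⁴)(+1.4)+(7.9 × 10⁻⁴)(-2.22) = -2.0 × 10⁻³ → UNSTABLE
  137–152 m: −αΔT+βΔS = −(1.8 × 10⁻⁴)(-0.2)+(7.9 × 10⁻⁴)(+1.23) = 1.0 × 10⁻³ → stable
  152–167 m: −αΔT+βΔS = −(1.8 × 10⁻⁴)(+0.4)+(7.9 × 10⁻⁴)(+2.22) = 1.7 × 10⁻³ → stable
The 110–137 m interval has Δρ < 0: lighter water underlies denser water.

110–137 m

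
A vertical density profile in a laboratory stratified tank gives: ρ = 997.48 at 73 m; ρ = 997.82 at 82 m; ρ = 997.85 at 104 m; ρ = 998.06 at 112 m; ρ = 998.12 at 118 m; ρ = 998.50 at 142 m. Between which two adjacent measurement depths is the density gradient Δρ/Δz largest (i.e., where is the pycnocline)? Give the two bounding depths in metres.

Compute the density gradient over each adjacent pair:
  73–82 m: Δρ/Δz = 0.34/9 = 0.038 kg m⁻⁴
  82–104 m: Δρ/Δz = 0.03/22 = 1.4 × 10⁻³ kg m⁻⁴
  104–112 m: Δρ/Δz = 0.21/8 = 0.026 kg m⁻⁴
  112–118 m: Δρ/Δz = 0.06/6 = 0.010 kg m⁻⁴
  118–142 m: Δρ/Δz = 0.38/24 = 0.016 kg m⁻⁴
The largest gradient is in the 73–82 m interval — the pycnocline.

73–82 m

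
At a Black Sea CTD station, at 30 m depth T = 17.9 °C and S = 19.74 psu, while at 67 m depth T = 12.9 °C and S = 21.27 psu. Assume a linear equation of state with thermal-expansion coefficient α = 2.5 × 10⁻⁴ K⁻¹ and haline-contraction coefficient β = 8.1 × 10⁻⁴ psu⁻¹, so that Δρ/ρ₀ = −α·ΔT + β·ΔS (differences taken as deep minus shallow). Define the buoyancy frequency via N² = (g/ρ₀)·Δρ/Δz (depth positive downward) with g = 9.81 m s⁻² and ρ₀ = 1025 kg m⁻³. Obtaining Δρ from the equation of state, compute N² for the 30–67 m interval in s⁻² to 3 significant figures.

ΔT = -5.0 K, ΔS = +1.53 psu (deep − shallow).
Δρ/ρ₀ = −αΔT + βΔS = 1.25 × 10⁻³ + 1.2393 × 10⁻³ = 2.4893 × 10⁻³, so Δρ ≈ 2.552 kg m⁻³.
N² = (g/ρ₀)·Δρ/Δz = g·(Δρ/ρ₀)/Δz = 9.81 × 2.4893 × 10⁻³ / 37 = 6.6000 × 10⁻⁴ s⁻² ≈ 6.60 × 10⁻⁴ s⁻².

6.60 × 10⁻⁴ s⁻²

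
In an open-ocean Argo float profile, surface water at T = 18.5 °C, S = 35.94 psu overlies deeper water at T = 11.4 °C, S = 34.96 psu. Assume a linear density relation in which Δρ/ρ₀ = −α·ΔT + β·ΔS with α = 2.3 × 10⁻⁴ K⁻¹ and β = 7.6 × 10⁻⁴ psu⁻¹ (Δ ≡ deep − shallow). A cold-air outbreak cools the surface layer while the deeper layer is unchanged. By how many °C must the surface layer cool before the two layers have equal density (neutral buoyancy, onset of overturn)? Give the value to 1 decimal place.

Neutral buoyancy requires Δρ = 0, i.e. −α(T_deep − T_surf′) + β(S_deep − S_surf) = 0.
T_surf′ = T_deep − (β/α)·ΔS = 11.4 − (7.6 × 10⁻⁴/2.3 × 10⁻⁴)·(-0.98) = 14.638 °C.
Cooling required: 18.5 − (14.638) = 3.862 °C.

3.9 °C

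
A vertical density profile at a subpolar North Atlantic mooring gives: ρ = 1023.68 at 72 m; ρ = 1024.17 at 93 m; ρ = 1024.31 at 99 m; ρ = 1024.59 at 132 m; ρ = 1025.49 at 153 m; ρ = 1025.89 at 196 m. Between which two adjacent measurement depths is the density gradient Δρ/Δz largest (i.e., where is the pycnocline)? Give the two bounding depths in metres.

Compute the density gradient over each adjacent pair:
  72–93 m: Δρ/Δz = 0.49/21 = 0.023 kg m⁻⁴
  93–99 m: Δρ/Δz = 0.14/6 = 0.023 kg m⁻⁴
  99–132 m: Δρ/Δz = 0.28/33 = 8.5 × 10⁻³ kg m⁻⁴
  132–153 m: Δρ/Δz = 0.90/21 = 0.043 kg m⁻⁴
  153–196 m: Δρ/Δz = 0.40/43 = 9.3 × 10⁻³ kg m⁻⁴
The largest gradient is in the 132–153 m interval — the pycnocline.

132–153 m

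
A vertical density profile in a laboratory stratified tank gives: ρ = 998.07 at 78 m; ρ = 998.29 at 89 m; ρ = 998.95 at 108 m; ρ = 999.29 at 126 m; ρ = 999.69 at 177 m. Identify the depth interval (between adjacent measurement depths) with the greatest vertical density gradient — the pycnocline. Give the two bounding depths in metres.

89–108 m

Compute the density gradient over each adjacent pair:
  78–89 m: Δρ/Δz = 0.22/11 = 0.020 kg m⁻⁴
  89–108 m: Δρ/Δz = 0.66/19 = 0.035 kg m⁻⁴
  108–126 m: Δρ/Δz = 0.34/18 = 0.019 kg m⁻⁴
  126–177 m: Δρ/Δz = 0.40/51 = 7.8 × 10⁻³ kg m⁻⁴
The largest gradient is in the 89–108 m interval — the pycnocline.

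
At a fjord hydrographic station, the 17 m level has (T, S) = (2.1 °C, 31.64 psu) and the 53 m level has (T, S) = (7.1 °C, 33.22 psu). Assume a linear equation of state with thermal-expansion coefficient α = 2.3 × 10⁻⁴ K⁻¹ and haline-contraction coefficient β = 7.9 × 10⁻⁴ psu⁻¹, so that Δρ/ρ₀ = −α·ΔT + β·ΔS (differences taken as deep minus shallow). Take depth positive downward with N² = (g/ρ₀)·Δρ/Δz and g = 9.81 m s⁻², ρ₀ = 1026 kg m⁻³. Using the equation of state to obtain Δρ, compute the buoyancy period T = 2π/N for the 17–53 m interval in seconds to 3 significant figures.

1.21 × 10³ s

ΔT = +5.0 K, ΔS = +1.58 psu (deep − shallow).
Δρ/ρ₀ = −αΔT + βΔS = -1.15 × 10⁻³ + 1.2482 × 10⁻³ = 9.82 × 10⁻⁵, so Δρ ≈ 0.1008 kg m⁻³.
N² = (g/ρ₀)·Δρ/Δz = g·(Δρ/ρ₀)/Δz = 9.81 × 9.82 × 10⁻⁵ / 36 = 2.6760 × 10⁻⁵ s⁻².
N = √(2.6760 × 10⁻⁵) = 5.1730 × 10⁻³ rad s⁻¹ → T = 2π/N = 1.2146 × 10³ s ≈ 1.21 × 10³ s.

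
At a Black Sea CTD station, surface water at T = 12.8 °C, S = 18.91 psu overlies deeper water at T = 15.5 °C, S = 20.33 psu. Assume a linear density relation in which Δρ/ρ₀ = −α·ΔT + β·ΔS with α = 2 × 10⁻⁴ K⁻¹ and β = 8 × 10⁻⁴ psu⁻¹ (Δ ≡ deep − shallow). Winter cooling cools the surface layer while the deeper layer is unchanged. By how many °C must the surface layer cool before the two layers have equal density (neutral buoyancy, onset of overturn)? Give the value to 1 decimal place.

Neutral buoyancy requires Δρ = 0, i.e. −α(T_deep − T_surf′) + β(S_deep − S_surf) = 0.
T_surf′ = T_deep − (β/α)·ΔS = 15.5 − (8 × 10⁻⁴/2 × 10⁻⁴)·(+1.42) = 9.820 °C.
Cooling required: 12.8 − (9.820) = 2.980 °C.

3.0 °C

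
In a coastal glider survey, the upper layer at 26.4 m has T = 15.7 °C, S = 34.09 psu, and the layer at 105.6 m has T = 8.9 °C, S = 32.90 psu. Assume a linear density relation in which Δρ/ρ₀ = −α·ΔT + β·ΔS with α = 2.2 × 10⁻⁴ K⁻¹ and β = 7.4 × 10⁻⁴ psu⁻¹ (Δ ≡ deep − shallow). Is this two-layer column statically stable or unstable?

stable

ΔT = 8.9 − 15.7 = -6.8 K and ΔS = 32.90 − 34.09 = -1.19 psu (deep − shallow).
−αΔT = 1.496 × 10⁻³; βΔS = -8.806 × 10⁻⁴; sum Δρ/ρ₀ = 6.154 × 10⁻⁴.
Δρ/ρ₀ > 0, so Δρ > 0: deeper water is denser → statically stable.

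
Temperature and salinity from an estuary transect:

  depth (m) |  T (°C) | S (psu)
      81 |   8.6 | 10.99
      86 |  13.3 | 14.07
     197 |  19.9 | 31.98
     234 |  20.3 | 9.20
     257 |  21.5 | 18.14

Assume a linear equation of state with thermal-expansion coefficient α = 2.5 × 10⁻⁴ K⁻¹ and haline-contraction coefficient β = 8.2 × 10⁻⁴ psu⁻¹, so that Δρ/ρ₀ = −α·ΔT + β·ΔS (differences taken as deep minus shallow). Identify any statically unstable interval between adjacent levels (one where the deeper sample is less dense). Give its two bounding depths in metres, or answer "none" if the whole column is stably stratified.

197–234 m

Evaluate Δρ/ρ₀ = −αΔT + βΔS across each adjacent pair:
  81–86 m: −αΔT+βΔS = −(2.5 × 10⁻⁴)(+4.7)+(8.2 × 10⁻⁴)(+3.08) = 1.4 × 10⁻³ → stable
  86–197 m: −αΔT+βΔS = −(2.5 × 10⁻⁴)(+6.6)+(8.2 × 10⁻⁴)(+17.91) = 0.013 → stable
  197–234 m: −αΔT+βΔS = −(2.5 × 10⁻⁴)(+0.4)+(8.2 × 10⁻⁴)(-22.78) = -0.019 → UNSTABLE
  234–257 m: −αΔT+βΔS = −(2.5 × 10⁻⁴)(+1.2)+(8.2 × 10⁻⁴)(+8.94) = 7.0 × 10⁻³ → stable
The 197–234 m interval has Δρ < 0: lighter water underlies denser water.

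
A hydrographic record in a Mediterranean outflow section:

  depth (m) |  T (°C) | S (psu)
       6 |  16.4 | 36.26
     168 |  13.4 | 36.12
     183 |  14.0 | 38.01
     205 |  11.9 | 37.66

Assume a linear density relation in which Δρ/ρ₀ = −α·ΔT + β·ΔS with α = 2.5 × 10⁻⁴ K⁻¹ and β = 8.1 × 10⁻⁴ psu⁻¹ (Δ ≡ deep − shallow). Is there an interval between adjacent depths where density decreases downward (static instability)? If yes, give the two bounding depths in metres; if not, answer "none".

Evaluate Δρ/ρ₀ = −αΔT + βΔS across each adjacent pair:
  6–168 m: −αΔT+βΔS = −(2.5 × 10⁻⁴)(-3.0)+(8.1 × 10⁻⁴)(-0.14) = 6.4 × 10⁻⁴ → stable
  168–183 m: −αΔT+βΔS = −(2.5 × 10⁻⁴)(+0.6)+(8.1 × 10⁻⁴)(+1.89) = 1.4 × 10⁻³ → stable
  183–205 m: −αΔT+βΔS = −(2.5 × 10⁻⁴)(-2.1)+(8.1 × 10⁻⁴)(-0.35) = 2.4 × 10⁻⁴ → stable
Every interval has Δρ > 0: the column is stably stratified throughout.

none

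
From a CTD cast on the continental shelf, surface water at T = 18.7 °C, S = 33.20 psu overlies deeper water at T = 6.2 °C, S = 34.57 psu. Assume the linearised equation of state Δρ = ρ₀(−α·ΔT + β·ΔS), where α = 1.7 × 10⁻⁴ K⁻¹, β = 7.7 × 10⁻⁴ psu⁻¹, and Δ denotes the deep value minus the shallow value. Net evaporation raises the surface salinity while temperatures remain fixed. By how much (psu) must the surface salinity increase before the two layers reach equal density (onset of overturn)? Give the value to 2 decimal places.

Neutral buoyancy requires −α(T_deep − T_surf) + β(S_deep − S_surf′) = 0.
S_surf′ = S_deep − (α/β)·ΔT = 34.57 − (1.7 × 10⁻⁴/7.7 × 10⁻⁴)·(-12.5) = 37.3297 psu.
Increase required: 37.3297 − 33.20 = 4.1297 psu.

4.13 psu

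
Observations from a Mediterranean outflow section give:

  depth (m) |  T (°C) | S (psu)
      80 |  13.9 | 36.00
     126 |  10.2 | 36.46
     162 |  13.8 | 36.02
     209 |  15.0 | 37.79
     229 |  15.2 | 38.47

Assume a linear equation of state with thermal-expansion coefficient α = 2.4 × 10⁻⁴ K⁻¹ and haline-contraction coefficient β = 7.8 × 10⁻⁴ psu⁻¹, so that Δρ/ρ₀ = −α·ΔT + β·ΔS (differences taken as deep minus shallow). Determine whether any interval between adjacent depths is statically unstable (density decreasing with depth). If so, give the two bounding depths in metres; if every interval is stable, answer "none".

Evaluate Δρ/ρ₀ = −αΔT + βΔS across each adjacent pair:
  80–126 m: −αΔT+βΔS = −(2.4 × 10⁻⁴)(-3.7)+(7.8 × 10⁻⁴)(+0.46) = 1.2 × 10⁻³ → stable
  126–162 m: −αΔT+βΔS = −(2.4 × 10⁻⁴)(+3.6)+(7.8 × 10⁻⁴)(-0.44) = -1.2 × 10⁻³ → UNSTABLE
  162–209 m: −αΔT+βΔS = −(2.4 × 10⁻⁴)(+1.2)+(7.8 × 10⁻⁴)(+1.77) = 1.1 × 10⁻³ → stable
  209–229 m: −αΔT+βΔS = −(2.4 × 10⁻⁴)(+0.2)+(7.8 × 10⁻⁴)(+0.68) = 4.8 × 10⁻⁴ → stable
The 126–162 m interval has Δρ < 0: lighter water underlies denser water.

126–162 m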